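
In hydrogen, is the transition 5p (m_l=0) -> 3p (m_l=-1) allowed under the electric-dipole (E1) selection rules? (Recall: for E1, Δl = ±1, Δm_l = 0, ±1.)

Δl = 1 − 1 = +0; the E1 rule Δl = ±1 is ✗.
Δm_l = -1 − (0) = -1. E1 requires Δm_l = 0, ±1: ✓.
The transition is electric-dipole forbidden.

forbidden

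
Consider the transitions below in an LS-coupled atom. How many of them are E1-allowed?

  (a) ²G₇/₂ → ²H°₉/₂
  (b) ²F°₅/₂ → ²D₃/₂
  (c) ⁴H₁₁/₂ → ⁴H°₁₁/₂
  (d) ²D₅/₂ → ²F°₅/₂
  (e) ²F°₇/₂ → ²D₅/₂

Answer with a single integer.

(a) allowed
(b) allowed
(c) allowed
(d) allowed
(e) allowed
Total allowed: 5 of 5.

5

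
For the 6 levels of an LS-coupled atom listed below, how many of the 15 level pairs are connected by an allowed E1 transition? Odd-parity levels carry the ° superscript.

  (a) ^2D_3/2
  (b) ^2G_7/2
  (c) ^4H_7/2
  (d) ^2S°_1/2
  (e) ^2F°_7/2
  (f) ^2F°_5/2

(a)–(b): forbidden (parity, ΔL, ΔJ).
(a)–(c): forbidden (parity, ΔS, ΔL, ΔJ).
(a)–(d): forbidden (ΔL).
(a)–(e): forbidden (ΔJ).
(a)–(f): allowed.
(b)–(c): forbidden (parity, ΔS).
(b)–(d): forbidden (ΔL, ΔJ).
(b)–(e): allowed.
(b)–(f): allowed.
(c)–(d): forbidden (ΔS, ΔL, ΔJ).
(c)–(e): forbidden (ΔS, ΔL).
(c)–(f): forbidden (ΔS, ΔL).
(d)–(e): forbidden (parity, ΔL, ΔJ).
(d)–(f): forbidden (parity, ΔL, ΔJ).
(e)–(f): forbidden (parity).
Allowed pairs: 3 of 15.

3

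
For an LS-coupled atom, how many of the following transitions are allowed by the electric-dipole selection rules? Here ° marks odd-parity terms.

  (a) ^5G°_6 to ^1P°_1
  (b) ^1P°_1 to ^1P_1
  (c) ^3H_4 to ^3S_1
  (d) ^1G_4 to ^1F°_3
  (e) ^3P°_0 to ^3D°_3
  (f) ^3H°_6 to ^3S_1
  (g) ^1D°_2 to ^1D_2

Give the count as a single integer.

3

(a) forbidden (parity, ΔS, ΔL, ΔJ fail)
(b) allowed
(c) forbidden (parity, ΔL, ΔJ fail)
(d) allowed
(e) forbidden (parity, ΔJ fail)
(f) forbidden (ΔL, ΔJ fail)
(g) allowed
Total allowed: 3 of 7.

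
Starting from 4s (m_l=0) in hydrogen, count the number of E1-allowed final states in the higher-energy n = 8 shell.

3

E1 requires Δl = ±1, so l_f ∈ {-1, 1}; with 0 ≤ l_f ≤ n_f−1 = 7, the allowed l_f values are {1}.
For l_f = 1: m_f ∈ {m_i−1, m_i, m_i+1} ∩ [−1, 1] = {-1, 0, 1} → 3 states.
Total: 3.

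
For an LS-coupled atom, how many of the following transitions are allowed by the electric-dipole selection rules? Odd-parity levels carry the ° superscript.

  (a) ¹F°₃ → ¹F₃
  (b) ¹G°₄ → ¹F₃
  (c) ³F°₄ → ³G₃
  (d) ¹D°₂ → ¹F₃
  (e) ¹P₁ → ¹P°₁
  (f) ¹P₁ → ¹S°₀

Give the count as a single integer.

(a) allowed
(b) allowed
(c) allowed
(d) allowed
(e) allowed
(f) allowed
Total allowed: 6 of 6.

6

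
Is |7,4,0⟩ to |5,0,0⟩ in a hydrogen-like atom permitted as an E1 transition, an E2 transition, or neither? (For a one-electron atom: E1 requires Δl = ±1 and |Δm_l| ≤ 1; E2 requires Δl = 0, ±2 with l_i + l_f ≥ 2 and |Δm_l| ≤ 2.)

Δl = 0 − 4 = -4; l_i + l_f = 4.
Δm_l = +0.
E1 (Δl = ±1, |Δm_l| ≤ 1): not satisfied.
E2 (Δl = 0,±2, l_i+l_f ≥ 2, |Δm_l| ≤ 2): not satisfied.

neither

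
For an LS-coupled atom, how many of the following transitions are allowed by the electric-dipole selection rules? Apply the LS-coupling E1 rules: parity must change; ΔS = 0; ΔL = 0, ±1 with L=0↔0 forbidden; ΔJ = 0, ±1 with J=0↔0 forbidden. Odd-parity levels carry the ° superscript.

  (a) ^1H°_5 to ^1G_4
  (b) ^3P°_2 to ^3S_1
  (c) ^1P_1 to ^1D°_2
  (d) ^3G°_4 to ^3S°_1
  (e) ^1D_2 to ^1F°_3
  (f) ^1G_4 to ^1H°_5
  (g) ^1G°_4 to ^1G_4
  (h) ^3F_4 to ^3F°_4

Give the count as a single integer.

7

(a) allowed
(b) allowed
(c) allowed
(d) forbidden (parity, ΔL, ΔJ fail)
(e) allowed
(f) allowed
(g) allowed
(h) allowed
Total allowed: 7 of 8.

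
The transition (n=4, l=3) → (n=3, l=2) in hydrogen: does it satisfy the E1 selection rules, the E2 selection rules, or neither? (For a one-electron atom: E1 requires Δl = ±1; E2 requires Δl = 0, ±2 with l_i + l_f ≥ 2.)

E1

Δl = 2 − 3 = -1; l_i + l_f = 5.
E1 (Δl = ±1): satisfied.
E2 (Δl = 0,±2, l_i+l_f ≥ 2): not satisfied.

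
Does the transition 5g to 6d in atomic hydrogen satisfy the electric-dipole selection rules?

forbidden

Initial l = 4, final l = 2, so Δl = -2. E1 requires Δl = ±1: violated.
The transition is electric-dipole forbidden.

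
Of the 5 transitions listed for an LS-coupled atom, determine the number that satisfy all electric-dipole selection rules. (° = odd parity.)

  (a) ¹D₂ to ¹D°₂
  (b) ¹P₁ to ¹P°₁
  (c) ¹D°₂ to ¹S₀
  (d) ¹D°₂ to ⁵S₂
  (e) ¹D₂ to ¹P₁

(a) allowed
(b) allowed
(c) forbidden (ΔL, ΔJ fail)
(d) forbidden (ΔS, ΔL fail)
(e) forbidden (parity fails)
Total allowed: 2 of 5.

2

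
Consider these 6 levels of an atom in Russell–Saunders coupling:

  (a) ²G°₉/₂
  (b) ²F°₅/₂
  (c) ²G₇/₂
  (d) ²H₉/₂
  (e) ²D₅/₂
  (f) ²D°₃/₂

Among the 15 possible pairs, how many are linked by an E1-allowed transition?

5

(a)–(b): forbidden (parity, ΔJ).
(a)–(c): allowed.
(a)–(d): allowed.
(a)–(e): forbidden (ΔL, ΔJ).
(a)–(f): forbidden (parity, ΔL, ΔJ).
(b)–(c): allowed.
(b)–(d): forbidden (ΔL, ΔJ).
(b)–(e): allowed.
(b)–(f): forbidden (parity).
(c)–(d): forbidden (parity).
(c)–(e): forbidden (parity, ΔL).
(c)–(f): forbidden (ΔL, ΔJ).
(d)–(e): forbidden (parity, ΔL, ΔJ).
(d)–(f): forbidden (ΔL, ΔJ).
(e)–(f): allowed.
Allowed pairs: 5 of 15.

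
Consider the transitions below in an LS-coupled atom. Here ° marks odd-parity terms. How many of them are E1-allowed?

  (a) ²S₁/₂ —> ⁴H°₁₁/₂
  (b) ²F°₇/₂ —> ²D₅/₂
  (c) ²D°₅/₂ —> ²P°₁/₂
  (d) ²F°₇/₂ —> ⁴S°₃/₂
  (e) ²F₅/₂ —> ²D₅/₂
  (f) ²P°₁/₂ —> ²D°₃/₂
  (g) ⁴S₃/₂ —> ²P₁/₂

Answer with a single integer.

1

(a) forbidden (ΔS, ΔL, ΔJ fail)
(b) allowed
(c) forbidden (parity, ΔJ fail)
(d) forbidden (parity, ΔS, ΔL, ΔJ fail)
(e) forbidden (parity fails)
(f) forbidden (parity fails)
(g) forbidden (parity, ΔS fail)
Total allowed: 1 of 7.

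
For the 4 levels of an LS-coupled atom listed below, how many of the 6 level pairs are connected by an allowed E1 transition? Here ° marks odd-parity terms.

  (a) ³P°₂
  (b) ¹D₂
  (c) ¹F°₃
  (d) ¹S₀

(a)–(b): forbidden (ΔS).
(a)–(c): forbidden (parity, ΔS, ΔL).
(a)–(d): forbidden (ΔS, ΔJ).
(b)–(c): allowed.
(b)–(d): forbidden (parity, ΔL, ΔJ).
(c)–(d): forbidden (ΔL, ΔJ).
Allowed pairs: 1 of 6.

1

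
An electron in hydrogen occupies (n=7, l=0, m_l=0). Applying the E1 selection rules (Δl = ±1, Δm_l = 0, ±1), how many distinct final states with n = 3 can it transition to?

E1 requires Δl = ±1, so l_f ∈ {-1, 1}; with 0 ≤ l_f ≤ n_f−1 = 2, the allowed l_f values are {1}.
For l_f = 1: m_f ∈ {m_i−1, m_i, m_i+1} ∩ [−1, 1] = {-1, 0, 1} → 3 states.
Total: 3.

3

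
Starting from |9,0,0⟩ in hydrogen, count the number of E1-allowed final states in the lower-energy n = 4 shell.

E1 requires Δl = ±1, so l_f ∈ {-1, 1}; with 0 ≤ l_f ≤ n_f−1 = 3, the allowed l_f values are {1}.
For l_f = 1: m_f ∈ {m_i−1, m_i, m_i+1} ∩ [−1, 1] = {-1, 0, 1} → 3 states.
Total: 3.

3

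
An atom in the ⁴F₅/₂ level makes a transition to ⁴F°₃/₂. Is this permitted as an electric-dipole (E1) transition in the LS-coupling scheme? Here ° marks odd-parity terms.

Initial level: S=3/2, L=3, J=5/2, parity even. Final level: S=3/2, L=3, J=3/2, parity odd.
ΔL = 0, ±1 (not L=0↔0): L: 3 → 3, ΔL = +0 — satisfied.
Parity must change: even → odd — satisfied.
ΔS = 0: S: 3/2 → 3/2 — satisfied.
ΔJ = 0, ±1 (not J=0↔0): J: 5/2 → 3/2, ΔJ = -1 — satisfied.
All four E1 rules are satisfied.

allowed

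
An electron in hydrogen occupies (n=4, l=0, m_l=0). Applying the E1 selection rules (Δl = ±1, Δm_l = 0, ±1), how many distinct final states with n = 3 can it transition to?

3

E1 requires Δl = ±1, so l_f ∈ {-1, 1}; with 0 ≤ l_f ≤ n_f−1 = 2, the allowed l_f values are {1}.
For l_f = 1: m_f ∈ {m_i−1, m_i, m_i+1} ∩ [−1, 1] = {-1, 0, 1} → 3 states.
Total: 3.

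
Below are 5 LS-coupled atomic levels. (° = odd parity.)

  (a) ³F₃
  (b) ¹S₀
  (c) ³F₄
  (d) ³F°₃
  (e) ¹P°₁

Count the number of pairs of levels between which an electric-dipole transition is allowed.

3

(a)–(b): forbidden (parity, ΔS, ΔL, ΔJ).
(a)–(c): forbidden (parity).
(a)–(d): allowed.
(a)–(e): forbidden (ΔS, ΔL, ΔJ).
(b)–(c): forbidden (parity, ΔS, ΔL, ΔJ).
(b)–(d): forbidden (ΔS, ΔL, ΔJ).
(b)–(e): allowed.
(c)–(d): allowed.
(c)–(e): forbidden (ΔS, ΔL, ΔJ).
(d)–(e): forbidden (parity, ΔS, ΔL, ΔJ).
Allowed pairs: 3 of 10.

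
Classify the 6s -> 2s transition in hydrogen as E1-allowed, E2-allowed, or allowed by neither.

Δl = 0 − 0 = +0; l_i + l_f = 0.
E1 (Δl = ±1): not satisfied.
E2 (Δl = 0,±2, l_i+l_f ≥ 2): not satisfied.

neither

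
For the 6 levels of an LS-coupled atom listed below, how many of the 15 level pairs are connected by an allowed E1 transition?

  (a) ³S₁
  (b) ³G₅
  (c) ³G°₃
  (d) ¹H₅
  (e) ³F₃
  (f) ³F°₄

(a)–(b): forbidden (parity, ΔL, ΔJ).
(a)–(c): forbidden (ΔL, ΔJ).
(a)–(d): forbidden (parity, ΔS, ΔL, ΔJ).
(a)–(e): forbidden (parity, ΔL, ΔJ).
(a)–(f): forbidden (ΔL, ΔJ).
(b)–(c): forbidden (ΔJ).
(b)–(d): forbidden (parity, ΔS).
(b)–(e): forbidden (parity, ΔJ).
(b)–(f): allowed.
(c)–(d): forbidden (ΔS, ΔJ).
(c)–(e): allowed.
(c)–(f): forbidden (parity).
(d)–(e): forbidden (parity, ΔS, ΔL, ΔJ).
(d)–(f): forbidden (ΔS, ΔL).
(e)–(f): allowed.
Allowed pairs: 3 of 15.

3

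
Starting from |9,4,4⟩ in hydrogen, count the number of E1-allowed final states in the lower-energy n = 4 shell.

1

E1 requires Δl = ±1, so l_f ∈ {3, 5}; with 0 ≤ l_f ≤ n_f−1 = 3, the allowed l_f values are {3}.
For l_f = 3: m_f ∈ {m_i−1, m_i, m_i+1} ∩ [−3, 3] = {3} → 1 state.
Total: 1.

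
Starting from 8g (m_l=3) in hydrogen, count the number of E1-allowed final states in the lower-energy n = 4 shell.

2

E1 requires Δl = ±1, so l_f ∈ {3, 5}; with 0 ≤ l_f ≤ n_f−1 = 3, the allowed l_f values are {3}.
For l_f = 3: m_f ∈ {m_i−1, m_i, m_i+1} ∩ [−3, 3] = {2, 3} → 2 states.
Total: 2.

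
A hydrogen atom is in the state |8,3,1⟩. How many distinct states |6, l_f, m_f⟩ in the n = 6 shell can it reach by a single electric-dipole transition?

6

E1 requires Δl = ±1, so l_f ∈ {2, 4}; with 0 ≤ l_f ≤ n_f−1 = 5, the allowed l_f values are {2, 4}.
For l_f = 2: m_f ∈ {m_i−1, m_i, m_i+1} ∩ [−2, 2] = {0, 1, 2} → 3 states.
For l_f = 4: m_f ∈ {m_i−1, m_i, m_i+1} ∩ [−4, 4] = {0, 1, 2} → 3 states.
Total: 6.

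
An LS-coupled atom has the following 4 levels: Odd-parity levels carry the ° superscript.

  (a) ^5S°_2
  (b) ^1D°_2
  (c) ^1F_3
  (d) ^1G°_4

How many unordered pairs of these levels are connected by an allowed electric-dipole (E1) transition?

(a)–(b): forbidden (parity, ΔS, ΔL).
(a)–(c): forbidden (ΔS, ΔL).
(a)–(d): forbidden (parity, ΔS, ΔL, ΔJ).
(b)–(c): allowed.
(b)–(d): forbidden (parity, ΔL, ΔJ).
(c)–(d): allowed.
Allowed pairs: 2 of 6.

2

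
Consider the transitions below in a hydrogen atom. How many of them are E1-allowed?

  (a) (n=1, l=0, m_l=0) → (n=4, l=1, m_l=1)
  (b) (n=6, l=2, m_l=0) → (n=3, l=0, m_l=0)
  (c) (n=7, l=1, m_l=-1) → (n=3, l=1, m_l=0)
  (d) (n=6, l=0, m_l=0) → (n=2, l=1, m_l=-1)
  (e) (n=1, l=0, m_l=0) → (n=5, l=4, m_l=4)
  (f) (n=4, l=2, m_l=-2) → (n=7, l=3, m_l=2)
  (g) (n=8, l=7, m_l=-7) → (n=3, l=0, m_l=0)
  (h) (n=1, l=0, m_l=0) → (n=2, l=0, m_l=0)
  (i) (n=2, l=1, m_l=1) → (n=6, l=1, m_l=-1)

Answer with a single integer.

(a) allowed
(b) forbidden — Δl = -2 (E1 requires Δl = ±1)
(c) forbidden — Δl = +0 (E1 requires Δl = ±1)
(d) allowed
(e) forbidden — Δl = +4 (E1 requires Δl = ±1); Δm_l = +4 (E1 requires Δm_l = 0, ±1)
(f) forbidden — Δm_l = +4 (E1 requires Δm_l = 0, ±1)
(g) forbidden — Δl = -7 (E1 requires Δl = ±1); Δm_l = +7 (E1 requires Δm_l = 0, ±1)
(h) forbidden — Δl = +0 (E1 requires Δl = ±1)
(i) forbidden — Δl = +0 (E1 requires Δl = ±1); Δm_l = -2 (E1 requires Δm_l = 0, ±1)
Total allowed: 2 of 9.

2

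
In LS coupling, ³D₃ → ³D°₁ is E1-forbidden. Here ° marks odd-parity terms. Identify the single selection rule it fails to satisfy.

Reading off the term symbols: S 1→1, L 2→2, J 3→1, parity even→odd.
ΔS = 0: S: 1 → 1 — satisfied.
Parity must change: even → odd — satisfied.
ΔL = 0, ±1 (not L=0↔0): L: 2 → 2, ΔL = +0 — satisfied.
ΔJ = 0, ±1 (not J=0↔0): J: 3 → 1, ΔJ = -2 — violated.

the ΔJ = 0, ±1 rule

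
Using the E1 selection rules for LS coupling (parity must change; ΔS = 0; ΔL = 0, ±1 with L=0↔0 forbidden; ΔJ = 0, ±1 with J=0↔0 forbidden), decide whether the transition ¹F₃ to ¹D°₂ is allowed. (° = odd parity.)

allowed

Initial level: S=0, L=3, J=3, parity even. Final level: S=0, L=2, J=2, parity odd.
ΔL = 0, ±1 (not L=0↔0): L: 3 → 2, ΔL = -1 — satisfied.
ΔS = 0: S: 0 → 0 — satisfied.
ΔJ = 0, ±1 (not J=0↔0): J: 3 → 2, ΔJ = -1 — satisfied.
Parity must change: even → odd — satisfied.
All four E1 rules are satisfied.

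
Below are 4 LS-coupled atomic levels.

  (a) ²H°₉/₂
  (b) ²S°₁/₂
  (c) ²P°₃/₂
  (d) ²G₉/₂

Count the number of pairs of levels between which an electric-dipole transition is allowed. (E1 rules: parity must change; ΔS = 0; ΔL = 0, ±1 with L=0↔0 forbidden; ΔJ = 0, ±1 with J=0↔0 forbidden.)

1

(a)–(b): forbidden (parity, ΔL, ΔJ).
(a)–(c): forbidden (parity, ΔL, ΔJ).
(a)–(d): allowed.
(b)–(c): forbidden (parity).
(b)–(d): forbidden (ΔL, ΔJ).
(c)–(d): forbidden (ΔL, ΔJ).
Allowed pairs: 1 of 6.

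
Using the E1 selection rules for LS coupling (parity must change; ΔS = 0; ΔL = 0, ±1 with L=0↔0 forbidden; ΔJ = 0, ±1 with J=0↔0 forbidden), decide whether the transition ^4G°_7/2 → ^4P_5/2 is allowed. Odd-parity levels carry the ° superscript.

forbidden

Parity must change: odd → even — passes.
ΔS = 0: S: 3/2 → 3/2 — passes.
ΔL = 0, ±1 (not L=0↔0): L: 4 → 1, ΔL = -3 — fails.
ΔJ = 0, ±1 (not J=0↔0): J: 7/2 → 5/2, ΔJ = -1 — passes.
Rule(s) violated: ΔL.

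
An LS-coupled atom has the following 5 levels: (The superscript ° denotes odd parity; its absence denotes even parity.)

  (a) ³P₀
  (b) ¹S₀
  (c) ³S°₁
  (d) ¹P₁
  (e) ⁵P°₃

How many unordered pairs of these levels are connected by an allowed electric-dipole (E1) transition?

1

(a)–(b): forbidden (parity, ΔS, ΔJ).
(a)–(c): allowed.
(a)–(d): forbidden (parity, ΔS).
(a)–(e): forbidden (ΔS, ΔJ).
(b)–(c): forbidden (ΔS, ΔL).
(b)–(d): forbidden (parity).
(b)–(e): forbidden (ΔS, ΔJ).
(c)–(d): forbidden (ΔS).
(c)–(e): forbidden (parity, ΔS, ΔJ).
(d)–(e): forbidden (ΔS, ΔJ).
Allowed pairs: 1 of 10.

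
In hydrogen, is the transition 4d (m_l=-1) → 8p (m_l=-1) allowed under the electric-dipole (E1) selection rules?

allowed

l: 2 → 1 (Δl = -1). Δl = ±1 ok.
m_l: -1 → -1 (Δm_l = +0). |Δm_l| ≤ 1 ok.
All E1 selection rules are satisfied.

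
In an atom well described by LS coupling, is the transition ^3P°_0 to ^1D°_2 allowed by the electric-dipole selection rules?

Reading off the term symbols: S 1→0, L 1→2, J 0→2, parity odd→odd.
Parity must change: odd → odd — violated.
ΔS = 0: S: 1 → 0 — violated.
ΔL = 0, ±1 (not L=0↔0): L: 1 → 2, ΔL = +1 — satisfied.
ΔJ = 0, ±1 (not J=0↔0): J: 0 → 2, ΔJ = +2 — violated.
Rule(s) violated: parity, ΔS, ΔJ.

forbidden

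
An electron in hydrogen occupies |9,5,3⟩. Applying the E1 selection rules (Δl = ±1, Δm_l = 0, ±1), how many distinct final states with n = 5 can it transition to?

3

E1 requires Δl = ±1, so l_f ∈ {4, 6}; with 0 ≤ l_f ≤ n_f−1 = 4, the allowed l_f values are {4}.
For l_f = 4: m_f ∈ {m_i−1, m_i, m_i+1} ∩ [−4, 4] = {2, 3, 4} → 3 states.
Total: 3.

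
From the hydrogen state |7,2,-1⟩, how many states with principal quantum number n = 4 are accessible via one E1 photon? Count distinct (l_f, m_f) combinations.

5

E1 requires Δl = ±1, so l_f ∈ {1, 3}; with 0 ≤ l_f ≤ n_f−1 = 3, the allowed l_f values are {1, 3}.
For l_f = 1: m_f ∈ {m_i−1, m_i, m_i+1} ∩ [−1, 1] = {-1, 0} → 2 states.
For l_f = 3: m_f ∈ {m_i−1, m_i, m_i+1} ∩ [−3, 3] = {-2, -1, 0} → 3 states.
Total: 5.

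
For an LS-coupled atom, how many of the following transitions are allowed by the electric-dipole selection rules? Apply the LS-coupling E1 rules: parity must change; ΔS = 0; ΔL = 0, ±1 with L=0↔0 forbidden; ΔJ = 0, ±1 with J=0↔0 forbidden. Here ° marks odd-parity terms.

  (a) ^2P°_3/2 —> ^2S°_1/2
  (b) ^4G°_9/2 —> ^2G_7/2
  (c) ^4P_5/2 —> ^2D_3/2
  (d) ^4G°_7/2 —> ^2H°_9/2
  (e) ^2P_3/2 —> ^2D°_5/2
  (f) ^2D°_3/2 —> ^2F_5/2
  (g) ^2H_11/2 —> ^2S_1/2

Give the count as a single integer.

2

(a) forbidden (parity fails)
(b) forbidden (ΔS fails)
(c) forbidden (parity, ΔS fail)
(d) forbidden (parity, ΔS fail)
(e) allowed
(f) allowed
(g) forbidden (parity, ΔL, ΔJ fail)
Total allowed: 2 of 7.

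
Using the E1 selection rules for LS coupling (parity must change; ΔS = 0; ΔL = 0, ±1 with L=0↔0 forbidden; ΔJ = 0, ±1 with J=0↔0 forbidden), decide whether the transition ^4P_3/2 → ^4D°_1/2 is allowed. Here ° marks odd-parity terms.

allowed

Reading off the term symbols: S 3/2→3/2, L 1→2, J 3/2→1/2, parity even→odd.
ΔL = 0, ±1 (not L=0↔0): L: 1 → 2, ΔL = +1 — satisfied.
Parity must change: even → odd — satisfied.
ΔS = 0: S: 3/2 → 3/2 — satisfied.
ΔJ = 0, ±1 (not J=0↔0): J: 3/2 → 1/2, ΔJ = -1 — satisfied.
All four E1 rules are satisfied.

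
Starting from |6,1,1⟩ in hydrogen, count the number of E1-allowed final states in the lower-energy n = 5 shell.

4

E1 requires Δl = ±1, so l_f ∈ {0, 2}; with 0 ≤ l_f ≤ n_f−1 = 4, the allowed l_f values are {0, 2}.
For l_f = 0: m_f ∈ {m_i−1, m_i, m_i+1} ∩ [−0, 0] = {0} → 1 state.
For l_f = 2: m_f ∈ {m_i−1, m_i, m_i+1} ∩ [−2, 2] = {0, 1, 2} → 3 states.
Total: 4.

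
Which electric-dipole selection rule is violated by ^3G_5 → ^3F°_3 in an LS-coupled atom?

Initial level: S=1, L=4, J=5, parity even. Final level: S=1, L=3, J=3, parity odd.
Parity must change: even → odd — ok.
ΔS = 0: S: 1 → 1 — ok.
ΔL = 0, ±1 (not L=0↔0): L: 4 → 3, ΔL = -1 — ok.
ΔJ = 0, ±1 (not J=0↔0): J: 5 → 3, ΔJ = -2 — fails.

the ΔJ = 0, ±1 rule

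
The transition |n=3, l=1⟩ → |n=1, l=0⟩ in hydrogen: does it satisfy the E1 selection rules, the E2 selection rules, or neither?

E1

Δl = 0 − 1 = -1; l_i + l_f = 1.
E1 (Δl = ±1): satisfied.
E2 (Δl = 0,±2, l_i+l_f ≥ 2): not satisfied.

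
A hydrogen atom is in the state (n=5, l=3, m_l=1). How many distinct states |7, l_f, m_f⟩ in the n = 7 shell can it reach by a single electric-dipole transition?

6

E1 requires Δl = ±1, so l_f ∈ {2, 4}; with 0 ≤ l_f ≤ n_f−1 = 6, the allowed l_f values are {2, 4}.
For l_f = 2: m_f ∈ {m_i−1, m_i, m_i+1} ∩ [−2, 2] = {0, 1, 2} → 3 states.
For l_f = 4: m_f ∈ {m_i−1, m_i, m_i+1} ∩ [−4, 4] = {0, 1, 2} → 3 states.
Total: 6.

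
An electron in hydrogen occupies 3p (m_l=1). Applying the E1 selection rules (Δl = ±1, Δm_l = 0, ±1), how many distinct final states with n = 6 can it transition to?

E1 requires Δl = ±1, so l_f ∈ {0, 2}; with 0 ≤ l_f ≤ n_f−1 = 5, the allowed l_f values are {0, 2}.
For l_f = 0: m_f ∈ {m_i−1, m_i, m_i+1} ∩ [−0, 0] = {0} → 1 state.
For l_f = 2: m_f ∈ {m_i−1, m_i, m_i+1} ∩ [−2, 2] = {0, 1, 2} → 3 states.
Total: 4.

4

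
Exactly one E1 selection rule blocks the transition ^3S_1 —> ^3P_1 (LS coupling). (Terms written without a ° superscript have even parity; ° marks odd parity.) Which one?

ΔL = 0, ±1 (not L=0↔0): L: 0 → 1, ΔL = +1 — satisfied.
ΔS = 0: S: 1 → 1 — satisfied.
ΔJ = 0, ±1 (not J=0↔0): J: 1 → 1, ΔJ = +0 — satisfied.
Parity must change: even → even — violated.

parity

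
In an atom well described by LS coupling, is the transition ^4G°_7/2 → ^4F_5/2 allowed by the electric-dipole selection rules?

allowed

Reading off the term symbols: S 3/2→3/2, L 4→3, J 7/2→5/2, parity odd→even.
Parity must change: odd → even — ✓.
ΔL = 0, ±1 (not L=0↔0): L: 4 → 3, ΔL = -1 — ✓.
ΔS = 0: S: 3/2 → 3/2 — ✓.
ΔJ = 0, ±1 (not J=0↔0): J: 7/2 → 5/2, ΔJ = -1 — ✓.
All four E1 rules are satisfied.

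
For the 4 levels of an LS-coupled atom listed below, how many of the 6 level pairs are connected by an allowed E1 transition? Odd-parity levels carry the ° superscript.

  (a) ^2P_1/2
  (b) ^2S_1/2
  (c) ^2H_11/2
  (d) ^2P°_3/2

2

(a)–(b): forbidden (parity).
(a)–(c): forbidden (parity, ΔL, ΔJ).
(a)–(d): allowed.
(b)–(c): forbidden (parity, ΔL, ΔJ).
(b)–(d): allowed.
(c)–(d): forbidden (ΔL, ΔJ).
Allowed pairs: 2 of 6.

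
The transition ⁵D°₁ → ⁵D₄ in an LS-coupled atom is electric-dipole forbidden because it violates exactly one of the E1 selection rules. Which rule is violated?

Initial level: S=2, L=2, J=1, parity odd. Final level: S=2, L=2, J=4, parity even.
Parity must change: odd → even — ✓.
ΔS = 0: S: 2 → 2 — ✓.
ΔL = 0, ±1 (not L=0↔0): L: 2 → 2, ΔL = +0 — ✓.
ΔJ = 0, ±1 (not J=0↔0): J: 1 → 4, ΔJ = +3 — ✗.

the ΔJ = 0, ±1 rule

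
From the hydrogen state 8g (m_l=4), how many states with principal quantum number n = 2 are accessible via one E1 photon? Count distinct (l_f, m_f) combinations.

0

E1 requires l_f ∈ {3, 5}, but neither lies in [0, 1], so no final state is reachable.
Total: 0.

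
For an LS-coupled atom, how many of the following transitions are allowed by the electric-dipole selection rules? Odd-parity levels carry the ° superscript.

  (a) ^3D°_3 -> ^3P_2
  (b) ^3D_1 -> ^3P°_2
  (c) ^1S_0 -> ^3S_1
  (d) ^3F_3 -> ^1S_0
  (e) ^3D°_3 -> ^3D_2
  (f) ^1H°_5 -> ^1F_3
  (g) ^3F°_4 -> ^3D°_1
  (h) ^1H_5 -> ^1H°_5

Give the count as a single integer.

4

(a) allowed
(b) allowed
(c) forbidden (parity, ΔS, ΔL fail)
(d) forbidden (parity, ΔS, ΔL, ΔJ fail)
(e) allowed
(f) forbidden (ΔL, ΔJ fail)
(g) forbidden (parity, ΔJ fail)
(h) allowed
Total allowed: 4 of 8.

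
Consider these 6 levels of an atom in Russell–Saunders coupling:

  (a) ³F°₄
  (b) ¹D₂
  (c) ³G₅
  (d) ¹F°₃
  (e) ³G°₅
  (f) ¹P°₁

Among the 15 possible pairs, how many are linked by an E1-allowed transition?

4

(a)–(b): forbidden (ΔS, ΔJ).
(a)–(c): allowed.
(a)–(d): forbidden (parity, ΔS).
(a)–(e): forbidden (parity).
(a)–(f): forbidden (parity, ΔS, ΔL, ΔJ).
(b)–(c): forbidden (parity, ΔS, ΔL, ΔJ).
(b)–(d): allowed.
(b)–(e): forbidden (ΔS, ΔL, ΔJ).
(b)–(f): allowed.
(c)–(d): forbidden (ΔS, ΔJ).
(c)–(e): allowed.
(c)–(f): forbidden (ΔS, ΔL, ΔJ).
(d)–(e): forbidden (parity, ΔS, ΔJ).
(d)–(f): forbidden (parity, ΔL, ΔJ).
(e)–(f): forbidden (parity, ΔS, ΔL, ΔJ).
Allowed pairs: 4 of 15.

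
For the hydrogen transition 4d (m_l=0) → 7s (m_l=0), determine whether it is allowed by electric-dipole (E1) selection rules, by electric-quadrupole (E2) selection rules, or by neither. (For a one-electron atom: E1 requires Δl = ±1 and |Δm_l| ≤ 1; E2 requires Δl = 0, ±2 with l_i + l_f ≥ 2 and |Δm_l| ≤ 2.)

Δl = 0 − 2 = -2; l_i + l_f = 2.
Δm_l = +0.
E1 (Δl = ±1, |Δm_l| ≤ 1): not satisfied.
E2 (Δl = 0,±2, l_i+l_f ≥ 2, |Δm_l| ≤ 2): satisfied.

E2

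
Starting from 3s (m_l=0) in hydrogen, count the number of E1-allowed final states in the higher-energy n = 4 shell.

3

E1 requires Δl = ±1, so l_f ∈ {-1, 1}; with 0 ≤ l_f ≤ n_f−1 = 3, the allowed l_f values are {1}.
For l_f = 1: m_f ∈ {m_i−1, m_i, m_i+1} ∩ [−1, 1] = {-1, 0, 1} → 3 states.
Total: 3.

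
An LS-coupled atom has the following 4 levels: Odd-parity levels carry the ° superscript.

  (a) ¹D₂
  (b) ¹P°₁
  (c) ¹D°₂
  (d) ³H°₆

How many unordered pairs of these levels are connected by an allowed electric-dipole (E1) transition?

2

(a)–(b): allowed.
(a)–(c): allowed.
(a)–(d): forbidden (ΔS, ΔL, ΔJ).
(b)–(c): forbidden (parity).
(b)–(d): forbidden (parity, ΔS, ΔL, ΔJ).
(c)–(d): forbidden (parity, ΔS, ΔL, ΔJ).
Allowed pairs: 2 of 6.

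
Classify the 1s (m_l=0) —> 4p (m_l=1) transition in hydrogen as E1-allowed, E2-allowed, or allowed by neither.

Δl = 1 − 0 = +1; l_i + l_f = 1.
Δm_l = +1.
E1 (Δl = ±1, |Δm_l| ≤ 1): satisfied.
E2 (Δl = 0,±2, l_i+l_f ≥ 2, |Δm_l| ≤ 2): not satisfied.

E1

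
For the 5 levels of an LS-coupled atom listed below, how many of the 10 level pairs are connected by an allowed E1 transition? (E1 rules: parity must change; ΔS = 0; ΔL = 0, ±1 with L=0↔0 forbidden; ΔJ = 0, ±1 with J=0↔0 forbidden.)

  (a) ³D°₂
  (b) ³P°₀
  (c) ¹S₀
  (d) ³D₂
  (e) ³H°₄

1

(a)–(b): forbidden (parity, ΔJ).
(a)–(c): forbidden (ΔS, ΔL, ΔJ).
(a)–(d): allowed.
(a)–(e): forbidden (parity, ΔL, ΔJ).
(b)–(c): forbidden (ΔS, ΔJ).
(b)–(d): forbidden (ΔJ).
(b)–(e): forbidden (parity, ΔL, ΔJ).
(c)–(d): forbidden (parity, ΔS, ΔL, ΔJ).
(c)–(e): forbidden (ΔS, ΔL, ΔJ).
(d)–(e): forbidden (ΔL, ΔJ).
Allowed pairs: 1 of 10.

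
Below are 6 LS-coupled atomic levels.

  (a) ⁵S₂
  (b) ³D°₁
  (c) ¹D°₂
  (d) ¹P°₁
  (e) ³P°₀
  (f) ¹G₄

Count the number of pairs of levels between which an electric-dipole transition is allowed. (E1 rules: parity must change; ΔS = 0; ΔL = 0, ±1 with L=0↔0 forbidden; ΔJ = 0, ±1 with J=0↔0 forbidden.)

0

(a)–(b): forbidden (ΔS, ΔL).
(a)–(c): forbidden (ΔS, ΔL).
(a)–(d): forbidden (ΔS).
(a)–(e): forbidden (ΔS, ΔJ).
(a)–(f): forbidden (parity, ΔS, ΔL, ΔJ).
(b)–(c): forbidden (parity, ΔS).
(b)–(d): forbidden (parity, ΔS).
(b)–(e): forbidden (parity).
(b)–(f): forbidden (ΔS, ΔL, ΔJ).
(c)–(d): forbidden (parity).
(c)–(e): forbidden (parity, ΔS, ΔJ).
(c)–(f): forbidden (ΔL, ΔJ).
(d)–(e): forbidden (parity, ΔS).
(d)–(f): forbidden (ΔL, ΔJ).
(e)–(f): forbidden (ΔS, ΔL, ΔJ).
Allowed pairs: 0 of 15.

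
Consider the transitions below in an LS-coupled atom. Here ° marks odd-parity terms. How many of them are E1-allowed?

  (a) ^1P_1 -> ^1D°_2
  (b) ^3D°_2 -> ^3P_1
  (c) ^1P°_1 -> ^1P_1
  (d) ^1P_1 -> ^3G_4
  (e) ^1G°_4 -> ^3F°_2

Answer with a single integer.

(a) allowed
(b) allowed
(c) allowed
(d) forbidden (parity, ΔS, ΔL, ΔJ fail)
(e) forbidden (parity, ΔS, ΔJ fail)
Total allowed: 3 of 5.

3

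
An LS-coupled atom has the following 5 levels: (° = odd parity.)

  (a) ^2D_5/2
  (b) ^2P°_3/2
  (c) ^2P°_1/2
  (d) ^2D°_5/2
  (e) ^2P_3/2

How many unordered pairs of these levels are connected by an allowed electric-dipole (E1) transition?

5

(a)–(b): allowed.
(a)–(c): forbidden (ΔJ).
(a)–(d): allowed.
(a)–(e): forbidden (parity).
(b)–(c): forbidden (parity).
(b)–(d): forbidden (parity).
(b)–(e): allowed.
(c)–(d): forbidden (parity, ΔJ).
(c)–(e): allowed.
(d)–(e): allowed.
Allowed pairs: 5 of 10.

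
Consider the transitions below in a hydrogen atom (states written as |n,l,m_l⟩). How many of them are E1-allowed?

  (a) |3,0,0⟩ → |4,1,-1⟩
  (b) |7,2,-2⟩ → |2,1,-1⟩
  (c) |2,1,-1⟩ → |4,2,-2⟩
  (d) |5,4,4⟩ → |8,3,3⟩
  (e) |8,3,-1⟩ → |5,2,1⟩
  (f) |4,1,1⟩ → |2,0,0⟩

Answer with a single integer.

5

(a) allowed
(b) allowed
(c) allowed
(d) allowed
(e) forbidden — Δm_l = +2 (E1 requires Δm_l = 0, ±1)
(f) allowed
Total allowed: 5 of 6.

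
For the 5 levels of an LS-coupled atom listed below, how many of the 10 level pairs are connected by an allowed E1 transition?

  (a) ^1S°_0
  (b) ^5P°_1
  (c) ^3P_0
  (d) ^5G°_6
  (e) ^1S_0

0

(a)–(b): forbidden (parity, ΔS).
(a)–(c): forbidden (ΔS, ΔJ).
(a)–(d): forbidden (parity, ΔS, ΔL, ΔJ).
(a)–(e): forbidden (ΔL, ΔJ).
(b)–(c): forbidden (ΔS).
(b)–(d): forbidden (parity, ΔL, ΔJ).
(b)–(e): forbidden (ΔS).
(c)–(d): forbidden (ΔS, ΔL, ΔJ).
(c)–(e): forbidden (parity, ΔS, ΔJ).
(d)–(e): forbidden (ΔS, ΔL, ΔJ).
Allowed pairs: 0 of 10.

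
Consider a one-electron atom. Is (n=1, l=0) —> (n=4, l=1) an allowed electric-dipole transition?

allowed

Initial l = 0, final l = 1, so Δl = +1. E1 requires Δl = ±1: passes.
All E1 selection rules are satisfied.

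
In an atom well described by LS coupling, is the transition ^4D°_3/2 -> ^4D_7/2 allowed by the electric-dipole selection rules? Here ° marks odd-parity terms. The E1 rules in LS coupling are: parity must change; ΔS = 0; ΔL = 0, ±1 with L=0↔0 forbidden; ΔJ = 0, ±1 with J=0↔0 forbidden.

forbidden

Initial level: S=3/2, L=2, J=3/2, parity odd. Final level: S=3/2, L=2, J=7/2, parity even.
Parity must change: odd → even — ✓.
ΔS = 0: S: 3/2 → 3/2 — ✓.
ΔL = 0, ±1 (not L=0↔0): L: 2 → 2, ΔL = +0 — ✓.
ΔJ = 0, ±1 (not J=0↔0): J: 3/2 → 7/2, ΔJ = +2 — ✗.
Rule(s) violated: ΔJ.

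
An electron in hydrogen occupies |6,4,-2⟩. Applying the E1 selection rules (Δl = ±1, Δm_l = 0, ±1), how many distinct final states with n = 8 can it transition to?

6

E1 requires Δl = ±1, so l_f ∈ {3, 5}; with 0 ≤ l_f ≤ n_f−1 = 7, the allowed l_f values are {3, 5}.
For l_f = 3: m_f ∈ {m_i−1, m_i, m_i+1} ∩ [−3, 3] = {-3, -2, -1} → 3 states.
For l_f = 5: m_f ∈ {m_i−1, m_i, m_i+1} ∩ [−5, 5] = {-3, -2, -1} → 3 states.
Total: 6.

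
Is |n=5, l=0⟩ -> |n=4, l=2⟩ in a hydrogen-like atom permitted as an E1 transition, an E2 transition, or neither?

E2

Δl = 2 − 0 = +2; l_i + l_f = 2.
E1 (Δl = ±1): not satisfied.
E2 (Δl = 0,±2, l_i+l_f ≥ 2): satisfied.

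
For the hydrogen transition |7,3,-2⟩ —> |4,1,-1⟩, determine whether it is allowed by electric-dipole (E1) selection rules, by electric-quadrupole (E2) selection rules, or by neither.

Δl = 1 − 3 = -2; l_i + l_f = 4.
Δm_l = +1.
E1 (Δl = ±1, |Δm_l| ≤ 1): not satisfied.
E2 (Δl = 0,±2, l_i+l_f ≥ 2, |Δm_l| ≤ 2): satisfied.

E2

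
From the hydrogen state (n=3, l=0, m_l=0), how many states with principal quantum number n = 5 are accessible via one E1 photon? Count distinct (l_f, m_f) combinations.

3

E1 requires Δl = ±1, so l_f ∈ {-1, 1}; with 0 ≤ l_f ≤ n_f−1 = 4, the allowed l_f values are {1}.
For l_f = 1: m_f ∈ {m_i−1, m_i, m_i+1} ∩ [−1, 1] = {-1, 0, 1} → 3 states.
Total: 3.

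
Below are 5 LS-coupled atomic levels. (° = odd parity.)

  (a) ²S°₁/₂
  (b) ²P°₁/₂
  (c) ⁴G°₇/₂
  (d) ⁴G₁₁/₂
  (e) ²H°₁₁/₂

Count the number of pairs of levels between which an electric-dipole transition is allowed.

0

(a)–(b): forbidden (parity).
(a)–(c): forbidden (parity, ΔS, ΔL, ΔJ).
(a)–(d): forbidden (ΔS, ΔL, ΔJ).
(a)–(e): forbidden (parity, ΔL, ΔJ).
(b)–(c): forbidden (parity, ΔS, ΔL, ΔJ).
(b)–(d): forbidden (ΔS, ΔL, ΔJ).
(b)–(e): forbidden (parity, ΔL, ΔJ).
(c)–(d): forbidden (ΔJ).
(c)–(e): forbidden (parity, ΔS, ΔJ).
(d)–(e): forbidden (ΔS).
Allowed pairs: 0 of 10.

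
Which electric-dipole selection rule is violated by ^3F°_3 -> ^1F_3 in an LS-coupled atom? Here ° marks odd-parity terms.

Initial level: S=1, L=3, J=3, parity odd. Final level: S=0, L=3, J=3, parity even.
ΔL = 0, ±1 (not L=0↔0): L: 3 → 3, ΔL = +0 — satisfied.
ΔS = 0: S: 1 → 0 — violated.
ΔJ = 0, ±1 (not J=0↔0): J: 3 → 3, ΔJ = +0 — satisfied.
Parity must change: odd → even — satisfied.

the ΔS = 0 rule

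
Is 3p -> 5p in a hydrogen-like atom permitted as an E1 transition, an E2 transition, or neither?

E2

Δl = 1 − 1 = +0; l_i + l_f = 2.
E1 (Δl = ±1): not satisfied.
E2 (Δl = 0,±2, l_i+l_f ≥ 2): satisfied.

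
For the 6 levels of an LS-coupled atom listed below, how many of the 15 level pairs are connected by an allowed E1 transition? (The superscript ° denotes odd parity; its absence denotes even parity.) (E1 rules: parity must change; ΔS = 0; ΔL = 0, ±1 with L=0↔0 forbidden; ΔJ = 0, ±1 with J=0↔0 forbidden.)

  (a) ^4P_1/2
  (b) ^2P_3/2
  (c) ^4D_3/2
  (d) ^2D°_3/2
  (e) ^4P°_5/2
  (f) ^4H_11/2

(a)–(b): forbidden (parity, ΔS).
(a)–(c): forbidden (parity).
(a)–(d): forbidden (ΔS).
(a)–(e): forbidden (ΔJ).
(a)–(f): forbidden (parity, ΔL, ΔJ).
(b)–(c): forbidden (parity, ΔS).
(b)–(d): allowed.
(b)–(e): forbidden (ΔS).
(b)–(f): forbidden (parity, ΔS, ΔL, ΔJ).
(c)–(d): forbidden (ΔS).
(c)–(e): allowed.
(c)–(f): forbidden (parity, ΔL, ΔJ).
(d)–(e): forbidden (parity, ΔS).
(d)–(f): forbidden (ΔS, ΔL, ΔJ).
(e)–(f): forbidden (ΔL, ΔJ).
Allowed pairs: 2 of 15.

2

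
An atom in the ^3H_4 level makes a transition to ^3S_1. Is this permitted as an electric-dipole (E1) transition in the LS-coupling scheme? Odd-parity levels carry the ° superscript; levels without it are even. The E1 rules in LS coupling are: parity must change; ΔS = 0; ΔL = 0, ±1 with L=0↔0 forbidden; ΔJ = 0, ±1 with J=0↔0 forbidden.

forbidden

Initial level: S=1, L=5, J=4, parity even. Final level: S=1, L=0, J=1, parity even.
ΔS = 0: S: 1 → 1 — ok.
ΔJ = 0, ±1 (not J=0↔0): J: 4 → 1, ΔJ = -3 — fails.
Parity must change: even → even — fails.
ΔL = 0, ±1 (not L=0↔0): L: 5 → 0, ΔL = -5 — fails.
Rule(s) violated: parity, ΔL, ΔJ.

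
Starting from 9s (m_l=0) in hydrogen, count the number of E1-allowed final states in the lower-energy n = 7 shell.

E1 requires Δl = ±1, so l_f ∈ {-1, 1}; with 0 ≤ l_f ≤ n_f−1 = 6, the allowed l_f values are {1}.
For l_f = 1: m_f ∈ {m_i−1, m_i, m_i+1} ∩ [−1, 1] = {-1, 0, 1} → 3 states.
Total: 3.

3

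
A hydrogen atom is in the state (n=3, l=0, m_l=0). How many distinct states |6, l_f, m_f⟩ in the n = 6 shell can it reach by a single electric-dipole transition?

3

E1 requires Δl = ±1, so l_f ∈ {-1, 1}; with 0 ≤ l_f ≤ n_f−1 = 5, the allowed l_f values are {1}.
For l_f = 1: m_f ∈ {m_i−1, m_i, m_i+1} ∩ [−1, 1] = {-1, 0, 1} → 3 states.
Total: 3.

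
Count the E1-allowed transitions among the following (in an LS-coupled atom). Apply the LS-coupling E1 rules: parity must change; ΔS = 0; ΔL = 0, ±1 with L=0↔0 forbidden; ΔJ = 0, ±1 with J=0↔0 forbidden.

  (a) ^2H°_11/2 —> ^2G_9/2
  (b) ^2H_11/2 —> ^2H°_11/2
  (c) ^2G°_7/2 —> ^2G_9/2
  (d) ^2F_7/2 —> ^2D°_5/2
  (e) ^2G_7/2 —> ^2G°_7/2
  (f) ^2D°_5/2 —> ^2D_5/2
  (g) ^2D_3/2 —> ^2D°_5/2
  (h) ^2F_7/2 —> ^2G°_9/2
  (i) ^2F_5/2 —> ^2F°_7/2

9

(a) allowed
(b) allowed
(c) allowed
(d) allowed
(e) allowed
(f) allowed
(g) allowed
(h) allowed
(i) allowed
Total allowed: 9 of 9.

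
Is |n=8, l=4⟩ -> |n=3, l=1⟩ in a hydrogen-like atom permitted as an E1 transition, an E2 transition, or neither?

neither

Δl = 1 − 4 = -3; l_i + l_f = 5.
E1 (Δl = ±1): not satisfied.
E2 (Δl = 0,±2, l_i+l_f ≥ 2): not satisfied.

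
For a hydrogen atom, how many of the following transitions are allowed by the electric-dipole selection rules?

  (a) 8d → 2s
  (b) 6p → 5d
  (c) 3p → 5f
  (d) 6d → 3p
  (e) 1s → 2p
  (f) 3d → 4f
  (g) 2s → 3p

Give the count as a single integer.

(a) forbidden — Δl = -2 (E1 requires Δl = ±1)
(b) allowed
(c) forbidden — Δl = +2 (E1 requires Δl = ±1)
(d) allowed
(e) allowed
(f) allowed
(g) allowed
Total allowed: 5 of 7.

5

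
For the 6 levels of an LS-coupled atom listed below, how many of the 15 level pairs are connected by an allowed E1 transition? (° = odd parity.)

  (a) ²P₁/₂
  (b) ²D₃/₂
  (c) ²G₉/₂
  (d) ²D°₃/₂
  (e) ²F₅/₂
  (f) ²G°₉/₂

4

(a)–(b): forbidden (parity).
(a)–(c): forbidden (parity, ΔL, ΔJ).
(a)–(d): allowed.
(a)–(e): forbidden (parity, ΔL, ΔJ).
(a)–(f): forbidden (ΔL, ΔJ).
(b)–(c): forbidden (parity, ΔL, ΔJ).
(b)–(d): allowed.
(b)–(e): forbidden (parity).
(b)–(f): forbidden (ΔL, ΔJ).
(c)–(d): forbidden (ΔL, ΔJ).
(c)–(e): forbidden (parity, ΔJ).
(c)–(f): allowed.
(d)–(e): allowed.
(d)–(f): forbidden (parity, ΔL, ΔJ).
(e)–(f): forbidden (ΔJ).
Allowed pairs: 4 of 15.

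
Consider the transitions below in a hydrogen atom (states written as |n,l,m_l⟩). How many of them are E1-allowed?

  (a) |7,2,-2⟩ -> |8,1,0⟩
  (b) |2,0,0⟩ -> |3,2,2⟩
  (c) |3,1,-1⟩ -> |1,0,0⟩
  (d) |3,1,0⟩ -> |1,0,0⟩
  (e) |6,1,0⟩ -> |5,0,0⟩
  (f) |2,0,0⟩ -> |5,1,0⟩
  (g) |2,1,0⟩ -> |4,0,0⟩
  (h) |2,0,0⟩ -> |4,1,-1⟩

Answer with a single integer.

6

(a) forbidden — Δm_l = +2 (E1 requires Δm_l = 0, ±1)
(b) forbidden — Δl = +2 (E1 requires Δl = ±1); Δm_l = +2 (E1 requires Δm_l = 0, ±1)
(c) allowed
(d) allowed
(e) allowed
(f) allowed
(g) allowed
(h) allowed
Total allowed: 6 of 8.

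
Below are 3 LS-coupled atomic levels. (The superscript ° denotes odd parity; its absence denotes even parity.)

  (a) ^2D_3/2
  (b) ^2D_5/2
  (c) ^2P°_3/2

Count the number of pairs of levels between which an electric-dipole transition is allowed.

2

(a)–(b): forbidden (parity).
(a)–(c): allowed.
(b)–(c): allowed.
Allowed pairs: 2 of 3.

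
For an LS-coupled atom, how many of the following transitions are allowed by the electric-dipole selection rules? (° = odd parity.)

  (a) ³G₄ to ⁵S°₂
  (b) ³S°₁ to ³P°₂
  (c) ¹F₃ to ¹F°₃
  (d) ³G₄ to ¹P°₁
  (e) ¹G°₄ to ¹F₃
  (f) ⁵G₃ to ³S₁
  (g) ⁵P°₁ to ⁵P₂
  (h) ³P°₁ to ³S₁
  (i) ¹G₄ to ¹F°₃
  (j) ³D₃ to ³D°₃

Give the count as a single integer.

(a) forbidden (ΔS, ΔL, ΔJ fail)
(b) forbidden (parity fails)
(c) allowed
(d) forbidden (ΔS, ΔL, ΔJ fail)
(e) allowed
(f) forbidden (parity, ΔS, ΔL, ΔJ fail)
(g) allowed
(h) allowed
(i) allowed
(j) allowed
Total allowed: 6 of 10.

6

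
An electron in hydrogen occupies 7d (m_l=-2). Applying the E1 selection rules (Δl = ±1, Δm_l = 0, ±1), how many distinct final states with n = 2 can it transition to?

1

E1 requires Δl = ±1, so l_f ∈ {1, 3}; with 0 ≤ l_f ≤ n_f−1 = 1, the allowed l_f values are {1}.
For l_f = 1: m_f ∈ {m_i−1, m_i, m_i+1} ∩ [−1, 1] = {-1} → 1 state.
Total: 1.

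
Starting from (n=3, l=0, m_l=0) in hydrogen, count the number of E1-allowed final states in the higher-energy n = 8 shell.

E1 requires Δl = ±1, so l_f ∈ {-1, 1}; with 0 ≤ l_f ≤ n_f−1 = 7, the allowed l_f values are {1}.
For l_f = 1: m_f ∈ {m_i−1, m_i, m_i+1} ∩ [−1, 1] = {-1, 0, 1} → 3 states.
Total: 3.

3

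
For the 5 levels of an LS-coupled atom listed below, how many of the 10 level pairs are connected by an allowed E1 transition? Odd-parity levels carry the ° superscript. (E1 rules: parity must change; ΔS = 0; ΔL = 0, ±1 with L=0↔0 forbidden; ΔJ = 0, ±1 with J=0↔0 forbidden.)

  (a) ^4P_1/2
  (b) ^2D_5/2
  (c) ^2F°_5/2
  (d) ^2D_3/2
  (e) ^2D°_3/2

(a)–(b): forbidden (parity, ΔS, ΔJ).
(a)–(c): forbidden (ΔS, ΔL, ΔJ).
(a)–(d): forbidden (parity, ΔS).
(a)–(e): forbidden (ΔS).
(b)–(c): allowed.
(b)–(d): forbidden (parity).
(b)–(e): allowed.
(c)–(d): allowed.
(c)–(e): forbidden (parity).
(d)–(e): allowed.
Allowed pairs: 4 of 10.

4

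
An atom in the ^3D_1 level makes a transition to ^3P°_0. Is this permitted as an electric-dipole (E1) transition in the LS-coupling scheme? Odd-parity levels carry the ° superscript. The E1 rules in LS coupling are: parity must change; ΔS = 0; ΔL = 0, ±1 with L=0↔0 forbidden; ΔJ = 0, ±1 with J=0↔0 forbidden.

Parity must change: even → odd — ✓.
ΔJ = 0, ±1 (not J=0↔0): J: 1 → 0, ΔJ = -1 — ✓.
ΔL = 0, ±1 (not L=0↔0): L: 2 → 1, ΔL = -1 — ✓.
ΔS = 0: S: 1 → 1 — ✓.
All four E1 rules are satisfied.

allowed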